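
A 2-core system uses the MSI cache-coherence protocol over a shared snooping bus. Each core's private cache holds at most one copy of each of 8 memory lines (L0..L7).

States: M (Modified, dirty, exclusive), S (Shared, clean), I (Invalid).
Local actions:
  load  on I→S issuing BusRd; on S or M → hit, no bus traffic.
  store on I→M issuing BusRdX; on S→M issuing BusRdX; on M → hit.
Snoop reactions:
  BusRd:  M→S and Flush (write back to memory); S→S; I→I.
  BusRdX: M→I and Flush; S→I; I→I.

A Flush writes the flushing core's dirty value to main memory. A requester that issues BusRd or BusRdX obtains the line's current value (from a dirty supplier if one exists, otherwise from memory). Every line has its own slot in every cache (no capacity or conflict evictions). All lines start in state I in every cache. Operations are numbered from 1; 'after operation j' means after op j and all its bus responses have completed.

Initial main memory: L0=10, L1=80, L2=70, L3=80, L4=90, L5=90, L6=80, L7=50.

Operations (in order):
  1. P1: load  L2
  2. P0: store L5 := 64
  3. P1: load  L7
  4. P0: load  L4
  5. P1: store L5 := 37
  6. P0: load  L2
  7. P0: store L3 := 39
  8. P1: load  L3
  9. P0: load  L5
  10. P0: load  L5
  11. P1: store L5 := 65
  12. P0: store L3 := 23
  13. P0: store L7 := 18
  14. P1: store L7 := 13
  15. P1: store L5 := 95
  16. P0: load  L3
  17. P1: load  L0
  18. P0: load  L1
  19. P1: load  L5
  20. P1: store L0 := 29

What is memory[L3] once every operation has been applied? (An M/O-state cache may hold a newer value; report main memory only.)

memory[L3] = 39

  op1 P1: load  L2 → I/S on L2; bus BusRd; mem=70
  op2 P0: store L5 := 64 → M/I on L5; bus BusRdX; mem=90
  op3 P1: load  L7 → I/S on L7; bus BusRd; mem=50
  op4 P0: load  L4 → S/I on L4; bus BusRd; mem=90
  op5 P1: store L5 := 37 → I/M on L5; bus BusRdX Flush; mem=64
  op6 P0: load  L2 → S/S on L2; bus BusRd; mem=70
  op7 P0: store L3 := 39 → M/I on L3; bus BusRdX; mem=80
  op8 P1: load  L3 → S/S on L3; bus BusRd Flush; mem=39
  op9 P0: load  L5 → S/S on L5; bus BusRd Flush; mem=37
  op10 P0: load  L5 → S/S on L5; bus (none); mem=37
  op11 P1: store L5 := 65 → I/M on L5; bus BusRdX; mem=37
  op12 P0: store L3 := 23 → M/I on L3; bus BusRdX; mem=39
  op13 P0: store L7 := 18 → M/I on L7; bus BusRdX; mem=50
  op14 P1: store L7 := 13 → I/M on L7; bus BusRdX Flush; mem=18
  op15 P1: store L5 := 95 → I/M on L5; bus (none); mem=37
  op16 P0: load  L3 → M/I on L3; bus (none); mem=39
  op17 P1: load  L0 → I/S on L0; bus BusRd; mem=10
  op18 P0: load  L1 → S/I on L1; bus BusRd; mem=80
  op19 P1: load  L5 → I/M on L5; bus (none); mem=37
  op20 P1: store L0 := 29 → I/M on L0; bus BusRdX; mem=10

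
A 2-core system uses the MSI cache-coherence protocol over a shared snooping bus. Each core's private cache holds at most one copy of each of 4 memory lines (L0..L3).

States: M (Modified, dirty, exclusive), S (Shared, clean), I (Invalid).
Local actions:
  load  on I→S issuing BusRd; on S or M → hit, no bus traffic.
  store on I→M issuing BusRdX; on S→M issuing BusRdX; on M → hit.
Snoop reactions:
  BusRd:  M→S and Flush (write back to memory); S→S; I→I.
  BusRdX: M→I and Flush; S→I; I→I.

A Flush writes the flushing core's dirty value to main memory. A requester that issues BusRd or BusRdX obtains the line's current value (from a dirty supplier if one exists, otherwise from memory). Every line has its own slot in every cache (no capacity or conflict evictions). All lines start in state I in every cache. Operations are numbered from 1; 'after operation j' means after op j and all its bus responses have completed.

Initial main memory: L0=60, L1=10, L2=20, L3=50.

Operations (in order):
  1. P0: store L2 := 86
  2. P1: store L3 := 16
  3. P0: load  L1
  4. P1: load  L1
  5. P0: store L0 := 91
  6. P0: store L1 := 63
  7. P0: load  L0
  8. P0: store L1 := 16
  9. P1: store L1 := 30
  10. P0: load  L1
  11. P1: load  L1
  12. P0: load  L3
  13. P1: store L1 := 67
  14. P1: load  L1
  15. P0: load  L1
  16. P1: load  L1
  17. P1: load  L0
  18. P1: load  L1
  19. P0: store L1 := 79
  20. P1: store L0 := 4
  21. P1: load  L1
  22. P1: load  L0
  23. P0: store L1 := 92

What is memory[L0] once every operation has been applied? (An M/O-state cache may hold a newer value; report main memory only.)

memory[L0] = 91

1. P0: store L2 := 86  bus=[BusRdX]  L2: P0=M P1=I  mem[L2]=20
2. P1: store L3 := 16  bus=[BusRdX]  L3: P0=I P1=M  mem[L3]=50
3. P0: load  L1  bus=[BusRd]  L1: P0=S P1=I  mem[L1]=10
4. P1: load  L1  bus=[BusRd]  L1: P0=S P1=S  mem[L1]=10
5. P0: store L0 := 91  bus=[BusRdX]  L0: P0=M P1=I  mem[L0]=60
6. P0: store L1 := 63  bus=[BusRdX]  L1: P0=M P1=I  mem[L1]=10
7. P0: load  L0  bus=[-]  L0: P0=M P1=I  mem[L0]=60
8. P0: store L1 := 16  bus=[-]  L1: P0=M P1=I  mem[L1]=10
9. P1: store L1 := 30  bus=[BusRdX,Flush]  L1: P0=I P1=M  mem[L1]=16
10. P0: load  L1  bus=[BusRd,Flush]  L1: P0=S P1=S  mem[L1]=30
11. P1: load  L1  bus=[-]  L1: P0=S P1=S  mem[L1]=30
12. P0: load  L3  bus=[BusRd,Flush]  L3: P0=S P1=S  mem[L3]=16
13. P1: store L1 := 67  bus=[BusRdX]  L1: P0=I P1=M  mem[L1]=30
14. P1: load  L1  bus=[-]  L1: P0=I P1=M  mem[L1]=30
15. P0: load  L1  bus=[BusRd,Flush]  L1: P0=S P1=S  mem[L1]=67
16. P1: load  L1  bus=[-]  L1: P0=S P1=S  mem[L1]=67
17. P1: load  L0  bus=[BusRd,Flush]  L0: P0=S P1=S  mem[L0]=91
18. P1: load  L1  bus=[-]  L1: P0=S P1=S  mem[L1]=67
19. P0: store L1 := 79  bus=[BusRdX]  L1: P0=M P1=I  mem[L1]=67
20. P1: store L0 := 4  bus=[BusRdX]  L0: P0=I P1=M  mem[L0]=91
21. P1: load  L1  bus=[BusRd,Flush]  L1: P0=S P1=S  mem[L1]=79
22. P1: load  L0  bus=[-]  L0: P0=I P1=M  mem[L0]=91
23. P0: store L1 := 92  bus=[BusRdX]  L1: P0=M P1=I  mem[L1]=79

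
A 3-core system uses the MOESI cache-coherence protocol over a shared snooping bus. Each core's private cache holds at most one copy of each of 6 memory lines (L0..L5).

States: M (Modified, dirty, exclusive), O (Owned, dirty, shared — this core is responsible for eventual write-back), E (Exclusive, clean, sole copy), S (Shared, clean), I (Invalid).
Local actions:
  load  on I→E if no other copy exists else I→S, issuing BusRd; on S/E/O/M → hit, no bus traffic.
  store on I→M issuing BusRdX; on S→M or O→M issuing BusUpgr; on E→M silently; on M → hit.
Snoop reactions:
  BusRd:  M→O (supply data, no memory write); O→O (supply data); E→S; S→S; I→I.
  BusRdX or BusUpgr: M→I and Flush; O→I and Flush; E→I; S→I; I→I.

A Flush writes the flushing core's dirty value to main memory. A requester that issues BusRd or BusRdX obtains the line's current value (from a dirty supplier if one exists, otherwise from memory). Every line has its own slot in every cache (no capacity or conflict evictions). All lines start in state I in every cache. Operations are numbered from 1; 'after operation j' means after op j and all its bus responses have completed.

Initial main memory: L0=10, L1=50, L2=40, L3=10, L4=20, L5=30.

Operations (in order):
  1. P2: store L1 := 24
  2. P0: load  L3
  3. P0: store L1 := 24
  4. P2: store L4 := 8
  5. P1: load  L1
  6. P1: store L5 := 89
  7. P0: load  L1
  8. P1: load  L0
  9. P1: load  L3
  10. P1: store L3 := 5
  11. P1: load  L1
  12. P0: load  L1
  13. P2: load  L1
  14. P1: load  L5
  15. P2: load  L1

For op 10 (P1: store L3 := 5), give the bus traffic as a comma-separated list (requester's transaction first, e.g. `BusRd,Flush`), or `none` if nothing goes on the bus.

  op1 P2: store L1 := 24 → I/I/M on L1; bus BusRdX; mem=50
  op2 P0: load  L3 → E/I/I on L3; bus BusRd; mem=10
  op3 P0: store L1 := 24 → M/I/I on L1; bus BusRdX Flush; mem=24
  op4 P2: store L4 := 8 → I/I/M on L4; bus BusRdX; mem=20
  op5 P1: load  L1 → O/S/I on L1; bus BusRd; mem=24
  op6 P1: store L5 := 89 → I/M/I on L5; bus BusRdX; mem=30
  op7 P0: load  L1 → O/S/I on L1; bus (none); mem=24
  op8 P1: load  L0 → I/E/I on L0; bus BusRd; mem=10
  op9 P1: load  L3 → S/S/I on L3; bus BusRd; mem=10
  op10 P1: store L3 := 5 → I/M/I on L3; bus BusUpgr; mem=10
  op11 P1: load  L1 → O/S/I on L1; bus (none); mem=24
  op12 P0: load  L1 → O/S/I on L1; bus (none); mem=24
  op13 P2: load  L1 → O/S/S on L1; bus BusRd; mem=24
  op14 P1: load  L5 → I/M/I on L5; bus (none); mem=30
  op15 P2: load  L1 → O/S/S on L1; bus (none); mem=24

bus = BusUpgr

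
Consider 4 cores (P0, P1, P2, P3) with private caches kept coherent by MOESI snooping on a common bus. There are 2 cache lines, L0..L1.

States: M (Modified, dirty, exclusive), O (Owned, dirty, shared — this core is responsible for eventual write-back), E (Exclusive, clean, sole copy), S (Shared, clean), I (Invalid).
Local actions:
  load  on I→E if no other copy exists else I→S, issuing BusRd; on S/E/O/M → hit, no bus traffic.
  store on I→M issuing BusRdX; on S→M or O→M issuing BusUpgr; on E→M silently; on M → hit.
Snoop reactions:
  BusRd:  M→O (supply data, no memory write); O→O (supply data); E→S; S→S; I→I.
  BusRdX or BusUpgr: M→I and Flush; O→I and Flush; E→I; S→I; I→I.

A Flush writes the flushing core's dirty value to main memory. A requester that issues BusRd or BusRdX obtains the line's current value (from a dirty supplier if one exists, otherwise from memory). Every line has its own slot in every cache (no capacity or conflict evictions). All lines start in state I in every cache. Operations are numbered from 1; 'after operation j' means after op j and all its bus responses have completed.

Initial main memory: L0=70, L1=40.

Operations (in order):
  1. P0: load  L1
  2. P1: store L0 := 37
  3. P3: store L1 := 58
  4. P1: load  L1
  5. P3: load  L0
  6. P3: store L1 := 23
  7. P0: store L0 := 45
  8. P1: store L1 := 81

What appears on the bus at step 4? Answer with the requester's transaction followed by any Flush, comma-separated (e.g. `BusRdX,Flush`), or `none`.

bus = BusRd

1. P0: load  L1  bus=[BusRd]  L1: P0=E P1=I P2=I P3=I  mem[L1]=40
2. P1: store L0 := 37  bus=[BusRdX]  L0: P0=I P1=M P2=I P3=I  mem[L0]=70
3. P3: store L1 := 58  bus=[BusRdX]  L1: P0=I P1=I P2=I P3=M  mem[L1]=40
4. P1: load  L1  bus=[BusRd]  L1: P0=I P1=S P2=I P3=O  mem[L1]=40
5. P3: load  L0  bus=[BusRd]  L0: P0=I P1=O P2=I P3=S  mem[L0]=70
6. P3: store L1 := 23  bus=[BusUpgr]  L1: P0=I P1=I P2=I P3=M  mem[L1]=40
7. P0: store L0 := 45  bus=[BusRdX,Flush]  L0: P0=M P1=I P2=I P3=I  mem[L0]=37
8. P1: store L1 := 81  bus=[BusRdX,Flush]  L1: P0=I P1=M P2=I P3=I  mem[L1]=23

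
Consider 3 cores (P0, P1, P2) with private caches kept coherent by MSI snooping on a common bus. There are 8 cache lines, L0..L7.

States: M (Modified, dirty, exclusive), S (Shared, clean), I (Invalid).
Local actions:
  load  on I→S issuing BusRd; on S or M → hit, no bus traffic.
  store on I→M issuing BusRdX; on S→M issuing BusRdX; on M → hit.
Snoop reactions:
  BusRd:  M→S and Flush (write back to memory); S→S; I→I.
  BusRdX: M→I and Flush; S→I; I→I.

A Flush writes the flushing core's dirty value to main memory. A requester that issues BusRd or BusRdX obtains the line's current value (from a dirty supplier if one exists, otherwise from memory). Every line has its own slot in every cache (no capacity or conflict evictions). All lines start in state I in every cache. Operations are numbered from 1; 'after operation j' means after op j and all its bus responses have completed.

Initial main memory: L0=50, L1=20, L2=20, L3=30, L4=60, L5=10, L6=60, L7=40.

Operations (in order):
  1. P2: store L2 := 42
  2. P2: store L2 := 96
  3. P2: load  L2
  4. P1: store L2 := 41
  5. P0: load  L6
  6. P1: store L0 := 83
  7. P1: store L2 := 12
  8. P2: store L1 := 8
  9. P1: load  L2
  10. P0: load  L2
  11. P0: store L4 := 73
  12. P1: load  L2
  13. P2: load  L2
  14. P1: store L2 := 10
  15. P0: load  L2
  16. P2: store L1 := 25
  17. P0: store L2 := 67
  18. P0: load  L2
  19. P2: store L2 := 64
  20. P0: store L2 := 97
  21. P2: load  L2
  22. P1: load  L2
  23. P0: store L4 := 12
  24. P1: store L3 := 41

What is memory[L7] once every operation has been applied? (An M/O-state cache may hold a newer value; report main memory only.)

step 1: P2: store L2 := 42  ⟶  IIM  (L2)  txn=BusRdX  M[L2]=20
step 2: P2: store L2 := 96  ⟶  IIM  (L2)  txn=∅  M[L2]=20
step 3: P2: load  L2  ⟶  IIM  (L2)  txn=∅  M[L2]=20
step 4: P1: store L2 := 41  ⟶  IMI  (L2)  txn=BusRdX+Flush  M[L2]=96
step 5: P0: load  L6  ⟶  SII  (L6)  txn=BusRd  M[L6]=60
step 6: P1: store L0 := 83  ⟶  IMI  (L0)  txn=BusRdX  M[L0]=50
step 7: P1: store L2 := 12  ⟶  IMI  (L2)  txn=∅  M[L2]=96
step 8: P2: store L1 := 8  ⟶  IIM  (L1)  txn=BusRdX  M[L1]=20
step 9: P1: load  L2  ⟶  IMI  (L2)  txn=∅  M[L2]=96
step 10: P0: load  L2  ⟶  SSI  (L2)  txn=BusRd+Flush  M[L2]=12
step 11: P0: store L4 := 73  ⟶  MII  (L4)  txn=BusRdX  M[L4]=60
step 12: P1: load  L2  ⟶  SSI  (L2)  txn=∅  M[L2]=12
step 13: P2: load  L2  ⟶  SSS  (L2)  txn=BusRd  M[L2]=12
step 14: P1: store L2 := 10  ⟶  IMI  (L2)  txn=BusRdX  M[L2]=12
step 15: P0: load  L2  ⟶  SSI  (L2)  txn=BusRd+Flush  M[L2]=10
step 16: P2: store L1 := 25  ⟶  IIM  (L1)  txn=∅  M[L1]=20
step 17: P0: store L2 := 67  ⟶  MII  (L2)  txn=BusRdX  M[L2]=10
step 18: P0: load  L2  ⟶  MII  (L2)  txn=∅  M[L2]=10
step 19: P2: store L2 := 64  ⟶  IIM  (L2)  txn=BusRdX+Flush  M[L2]=67
step 20: P0: store L2 := 97  ⟶  MII  (L2)  txn=BusRdX+Flush  M[L2]=64
step 21: P2: load  L2  ⟶  SIS  (L2)  txn=BusRd+Flush  M[L2]=97
step 22: P1: load  L2  ⟶  SSS  (L2)  txn=BusRd  M[L2]=97
step 23: P0: store L4 := 12  ⟶  MII  (L4)  txn=∅  M[L4]=60
step 24: P1: store L3 := 41  ⟶  IMI  (L3)  txn=BusRdX  M[L3]=30

memory[L7] = 40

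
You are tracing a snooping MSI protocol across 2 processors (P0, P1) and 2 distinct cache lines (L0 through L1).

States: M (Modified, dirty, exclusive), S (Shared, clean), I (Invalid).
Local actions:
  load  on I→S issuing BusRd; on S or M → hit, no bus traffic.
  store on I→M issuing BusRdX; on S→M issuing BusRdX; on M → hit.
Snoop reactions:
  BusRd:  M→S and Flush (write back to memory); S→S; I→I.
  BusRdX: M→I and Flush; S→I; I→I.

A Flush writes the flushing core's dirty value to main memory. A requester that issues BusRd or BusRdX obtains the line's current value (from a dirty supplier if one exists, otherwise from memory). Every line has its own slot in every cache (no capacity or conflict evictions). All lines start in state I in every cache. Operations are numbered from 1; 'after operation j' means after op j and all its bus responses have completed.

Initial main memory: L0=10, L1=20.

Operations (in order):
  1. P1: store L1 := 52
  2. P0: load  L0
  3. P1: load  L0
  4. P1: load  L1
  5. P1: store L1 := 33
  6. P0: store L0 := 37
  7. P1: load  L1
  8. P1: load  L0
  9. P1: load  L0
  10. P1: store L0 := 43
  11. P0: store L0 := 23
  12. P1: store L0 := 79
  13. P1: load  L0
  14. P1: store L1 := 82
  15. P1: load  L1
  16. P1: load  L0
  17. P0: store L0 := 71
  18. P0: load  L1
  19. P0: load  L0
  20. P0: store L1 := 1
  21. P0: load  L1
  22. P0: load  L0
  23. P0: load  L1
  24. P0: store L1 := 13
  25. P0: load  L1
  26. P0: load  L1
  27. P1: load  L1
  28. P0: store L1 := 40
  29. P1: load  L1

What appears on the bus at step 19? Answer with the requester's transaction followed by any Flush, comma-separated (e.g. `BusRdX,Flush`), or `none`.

bus = none

[1] P1: store L1 := 52 | P0:I, P1:M(52) | bus: BusRdX
[2] P0: load  L0 | P0:S(10), P1:I | bus: BusRd
[3] P1: load  L0 | P0:S(10), P1:S(10) | bus: BusRd
[4] P1: load  L1 | P0:I, P1:M(52) | bus: none
[5] P1: store L1 := 33 | P0:I, P1:M(33) | bus: none
[6] P0: store L0 := 37 | P0:M(37), P1:I | bus: BusRdX
[7] P1: load  L1 | P0:I, P1:M(33) | bus: none
[8] P1: load  L0 | P0:S(37), P1:S(37) | bus: BusRd,Flush
[9] P1: load  L0 | P0:S(37), P1:S(37) | bus: none
[10] P1: store L0 := 43 | P0:I, P1:M(43) | bus: BusRdX
[11] P0: store L0 := 23 | P0:M(23), P1:I | bus: BusRdX,Flush
[12] P1: store L0 := 79 | P0:I, P1:M(79) | bus: BusRdX,Flush
[13] P1: load  L0 | P0:I, P1:M(79) | bus: none
[14] P1: store L1 := 82 | P0:I, P1:M(82) | bus: none
[15] P1: load  L1 | P0:I, P1:M(82) | bus: none
[16] P1: load  L0 | P0:I, P1:M(79) | bus: none
[17] P0: store L0 := 71 | P0:M(71), P1:I | bus: BusRdX,Flush
[18] P0: load  L1 | P0:S(82), P1:S(82) | bus: BusRd,Flush
[19] P0: load  L0 | P0:M(71), P1:I | bus: none
[20] P0: store L1 := 1 | P0:M(1), P1:I | bus: BusRdX
[21] P0: load  L1 | P0:M(1), P1:I | bus: none
[22] P0: load  L0 | P0:M(71), P1:I | bus: none
[23] P0: load  L1 | P0:M(1), P1:I | bus: none
[24] P0: store L1 := 13 | P0:M(13), P1:I | bus: none
[25] P0: load  L1 | P0:M(13), P1:I | bus: none
[26] P0: load  L1 | P0:M(13), P1:I | bus: none
[27] P1: load  L1 | P0:S(13), P1:S(13) | bus: BusRd,Flush
[28] P0: store L1 := 40 | P0:M(40), P1:I | bus: BusRdX
[29] P1: load  L1 | P0:S(40), P1:S(40) | bus: BusRd,Flush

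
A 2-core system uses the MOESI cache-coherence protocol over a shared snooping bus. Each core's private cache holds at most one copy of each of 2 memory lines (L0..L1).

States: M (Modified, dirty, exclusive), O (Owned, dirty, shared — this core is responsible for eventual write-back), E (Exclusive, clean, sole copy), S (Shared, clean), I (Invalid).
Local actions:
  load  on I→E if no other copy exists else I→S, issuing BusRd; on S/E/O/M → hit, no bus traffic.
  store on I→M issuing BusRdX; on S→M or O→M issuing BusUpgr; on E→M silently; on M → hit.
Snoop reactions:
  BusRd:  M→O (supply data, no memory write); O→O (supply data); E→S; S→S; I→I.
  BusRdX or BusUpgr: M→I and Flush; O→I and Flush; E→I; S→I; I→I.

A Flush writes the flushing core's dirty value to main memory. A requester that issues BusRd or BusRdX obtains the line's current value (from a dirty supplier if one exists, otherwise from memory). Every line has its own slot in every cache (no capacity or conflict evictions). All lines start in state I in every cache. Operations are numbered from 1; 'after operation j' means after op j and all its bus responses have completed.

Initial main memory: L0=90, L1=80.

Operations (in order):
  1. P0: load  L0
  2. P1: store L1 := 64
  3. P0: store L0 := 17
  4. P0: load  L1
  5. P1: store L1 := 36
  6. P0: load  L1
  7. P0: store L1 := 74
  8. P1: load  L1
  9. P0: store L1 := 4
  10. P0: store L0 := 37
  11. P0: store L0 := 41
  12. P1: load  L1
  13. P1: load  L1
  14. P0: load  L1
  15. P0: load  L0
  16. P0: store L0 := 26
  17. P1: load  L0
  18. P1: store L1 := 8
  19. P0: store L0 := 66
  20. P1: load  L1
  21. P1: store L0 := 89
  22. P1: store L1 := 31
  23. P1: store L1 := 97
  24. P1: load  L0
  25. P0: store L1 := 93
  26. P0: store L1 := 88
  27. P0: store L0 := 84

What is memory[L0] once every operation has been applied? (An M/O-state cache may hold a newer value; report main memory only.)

memory[L0] = 89

[1] P0: load  L0 | P0:E(90), P1:I | bus: BusRd
[2] P1: store L1 := 64 | P0:I, P1:M(64) | bus: BusRdX
[3] P0: store L0 := 17 | P0:M(17), P1:I | bus: none
[4] P0: load  L1 | P0:S(64), P1:O(64) | bus: BusRd
[5] P1: store L1 := 36 | P0:I, P1:M(36) | bus: BusUpgr
[6] P0: load  L1 | P0:S(36), P1:O(36) | bus: BusRd
[7] P0: store L1 := 74 | P0:M(74), P1:I | bus: BusUpgr,Flush
[8] P1: load  L1 | P0:O(74), P1:S(74) | bus: BusRd
[9] P0: store L1 := 4 | P0:M(4), P1:I | bus: BusUpgr
[10] P0: store L0 := 37 | P0:M(37), P1:I | bus: none
[11] P0: store L0 := 41 | P0:M(41), P1:I | bus: none
[12] P1: load  L1 | P0:O(4), P1:S(4) | bus: BusRd
[13] P1: load  L1 | P0:O(4), P1:S(4) | bus: none
[14] P0: load  L1 | P0:O(4), P1:S(4) | bus: none
[15] P0: load  L0 | P0:M(41), P1:I | bus: none
[16] P0: store L0 := 26 | P0:M(26), P1:I | bus: none
[17] P1: load  L0 | P0:O(26), P1:S(26) | bus: BusRd
[18] P1: store L1 := 8 | P0:I, P1:M(8) | bus: BusUpgr,Flush
[19] P0: store L0 := 66 | P0:M(66), P1:I | bus: BusUpgr
[20] P1: load  L1 | P0:I, P1:M(8) | bus: none
[21] P1: store L0 := 89 | P0:I, P1:M(89) | bus: BusRdX,Flush
[22] P1: store L1 := 31 | P0:I, P1:M(31) | bus: none
[23] P1: store L1 := 97 | P0:I, P1:M(97) | bus: none
[24] P1: load  L0 | P0:I, P1:M(89) | bus: none
[25] P0: store L1 := 93 | P0:M(93), P1:I | bus: BusRdX,Flush
[26] P0: store L1 := 88 | P0:M(88), P1:I | bus: none
[27] P0: store L0 := 84 | P0:M(84), P1:I | bus: BusRdX,Flush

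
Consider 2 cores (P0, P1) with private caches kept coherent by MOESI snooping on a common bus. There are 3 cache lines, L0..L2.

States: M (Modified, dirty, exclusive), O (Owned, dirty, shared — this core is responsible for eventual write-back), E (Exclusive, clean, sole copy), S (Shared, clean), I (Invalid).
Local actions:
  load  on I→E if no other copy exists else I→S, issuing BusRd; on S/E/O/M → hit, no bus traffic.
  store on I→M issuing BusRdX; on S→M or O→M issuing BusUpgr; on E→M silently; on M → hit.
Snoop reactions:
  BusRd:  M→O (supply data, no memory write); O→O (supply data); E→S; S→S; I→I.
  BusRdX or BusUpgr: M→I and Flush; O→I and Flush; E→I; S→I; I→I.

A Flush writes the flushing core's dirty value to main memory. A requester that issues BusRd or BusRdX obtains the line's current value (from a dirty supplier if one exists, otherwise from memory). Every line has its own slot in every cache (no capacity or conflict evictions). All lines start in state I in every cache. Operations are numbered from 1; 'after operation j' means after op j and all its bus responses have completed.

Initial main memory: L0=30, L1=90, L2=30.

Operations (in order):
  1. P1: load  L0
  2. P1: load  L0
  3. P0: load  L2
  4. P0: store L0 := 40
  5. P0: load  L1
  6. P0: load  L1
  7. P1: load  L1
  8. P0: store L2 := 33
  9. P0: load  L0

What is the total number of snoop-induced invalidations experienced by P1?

1. P1: load  L0  bus=[BusRd]  L0: P0=I P1=E  mem[L0]=30
2. P1: load  L0  bus=[-]  L0: P0=I P1=E  mem[L0]=30
3. P0: load  L2  bus=[BusRd]  L2: P0=E P1=I  mem[L2]=30
4. P0: store L0 := 40  bus=[BusRdX]  L0: P0=M P1=I  mem[L0]=30
5. P0: load  L1  bus=[BusRd]  L1: P0=E P1=I  mem[L1]=90
6. P0: load  L1  bus=[-]  L1: P0=E P1=I  mem[L1]=90
7. P1: load  L1  bus=[BusRd]  L1: P0=S P1=S  mem[L1]=90
8. P0: store L2 := 33  bus=[-]  L2: P0=M P1=I  mem[L2]=30
9. P0: load  L0  bus=[-]  L0: P0=M P1=I  mem[L0]=30

invalidations = 1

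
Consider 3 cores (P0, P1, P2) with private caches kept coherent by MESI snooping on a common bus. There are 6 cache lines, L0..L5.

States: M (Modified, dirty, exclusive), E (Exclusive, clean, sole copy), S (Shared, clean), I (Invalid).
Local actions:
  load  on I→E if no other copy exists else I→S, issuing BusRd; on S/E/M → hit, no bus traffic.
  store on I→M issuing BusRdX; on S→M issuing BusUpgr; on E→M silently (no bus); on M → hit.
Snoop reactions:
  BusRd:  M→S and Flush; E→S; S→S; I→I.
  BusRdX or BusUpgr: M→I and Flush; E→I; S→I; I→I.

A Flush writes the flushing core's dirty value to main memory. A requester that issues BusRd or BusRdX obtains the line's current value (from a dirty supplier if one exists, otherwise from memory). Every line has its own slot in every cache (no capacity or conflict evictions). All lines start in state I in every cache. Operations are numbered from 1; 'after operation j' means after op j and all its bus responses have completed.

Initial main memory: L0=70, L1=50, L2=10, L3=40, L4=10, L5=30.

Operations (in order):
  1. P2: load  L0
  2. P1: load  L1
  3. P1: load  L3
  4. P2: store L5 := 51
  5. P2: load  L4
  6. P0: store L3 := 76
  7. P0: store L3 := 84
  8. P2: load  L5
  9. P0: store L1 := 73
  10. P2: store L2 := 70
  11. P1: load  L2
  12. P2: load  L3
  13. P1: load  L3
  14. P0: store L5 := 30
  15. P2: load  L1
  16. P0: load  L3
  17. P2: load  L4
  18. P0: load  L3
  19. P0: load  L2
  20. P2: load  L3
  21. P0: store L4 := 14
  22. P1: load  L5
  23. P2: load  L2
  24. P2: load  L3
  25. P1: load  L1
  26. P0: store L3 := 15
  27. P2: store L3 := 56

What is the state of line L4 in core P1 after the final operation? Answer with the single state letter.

[1] P2: load  L0 | P0:I, P1:I, P2:E(70) | bus: BusRd
[2] P1: load  L1 | P0:I, P1:E(50), P2:I | bus: BusRd
[3] P1: load  L3 | P0:I, P1:E(40), P2:I | bus: BusRd
[4] P2: store L5 := 51 | P0:I, P1:I, P2:M(51) | bus: BusRdX
[5] P2: load  L4 | P0:I, P1:I, P2:E(10) | bus: BusRd
[6] P0: store L3 := 76 | P0:M(76), P1:I, P2:I | bus: BusRdX
[7] P0: store L3 := 84 | P0:M(84), P1:I, P2:I | bus: none
[8] P2: load  L5 | P0:I, P1:I, P2:M(51) | bus: none
[9] P0: store L1 := 73 | P0:M(73), P1:I, P2:I | bus: BusRdX
[10] P2: store L2 := 70 | P0:I, P1:I, P2:M(70) | bus: BusRdX
[11] P1: load  L2 | P0:I, P1:S(70), P2:S(70) | bus: BusRd,Flush
[12] P2: load  L3 | P0:S(84), P1:I, P2:S(84) | bus: BusRd,Flush
[13] P1: load  L3 | P0:S(84), P1:S(84), P2:S(84) | bus: BusRd
[14] P0: store L5 := 30 | P0:M(30), P1:I, P2:I | bus: BusRdX,Flush
[15] P2: load  L1 | P0:S(73), P1:I, P2:S(73) | bus: BusRd,Flush
[16] P0: load  L3 | P0:S(84), P1:S(84), P2:S(84) | bus: none
[17] P2: load  L4 | P0:I, P1:I, P2:E(10) | bus: none
[18] P0: load  L3 | P0:S(84), P1:S(84), P2:S(84) | bus: none
[19] P0: load  L2 | P0:S(70), P1:S(70), P2:S(70) | bus: BusRd
[20] P2: load  L3 | P0:S(84), P1:S(84), P2:S(84) | bus: none
[21] P0: store L4 := 14 | P0:M(14), P1:I, P2:I | bus: BusRdX
[22] P1: load  L5 | P0:S(30), P1:S(30), P2:I | bus: BusRd,Flush
[23] P2: load  L2 | P0:S(70), P1:S(70), P2:S(70) | bus: none
[24] P2: load  L3 | P0:S(84), P1:S(84), P2:S(84) | bus: none
[25] P1: load  L1 | P0:S(73), P1:S(73), P2:S(73) | bus: BusRd
[26] P0: store L3 := 15 | P0:M(15), P1:I, P2:I | bus: BusUpgr
[27] P2: store L3 := 56 | P0:I, P1:I, P2:M(56) | bus: BusRdX,Flush

state = I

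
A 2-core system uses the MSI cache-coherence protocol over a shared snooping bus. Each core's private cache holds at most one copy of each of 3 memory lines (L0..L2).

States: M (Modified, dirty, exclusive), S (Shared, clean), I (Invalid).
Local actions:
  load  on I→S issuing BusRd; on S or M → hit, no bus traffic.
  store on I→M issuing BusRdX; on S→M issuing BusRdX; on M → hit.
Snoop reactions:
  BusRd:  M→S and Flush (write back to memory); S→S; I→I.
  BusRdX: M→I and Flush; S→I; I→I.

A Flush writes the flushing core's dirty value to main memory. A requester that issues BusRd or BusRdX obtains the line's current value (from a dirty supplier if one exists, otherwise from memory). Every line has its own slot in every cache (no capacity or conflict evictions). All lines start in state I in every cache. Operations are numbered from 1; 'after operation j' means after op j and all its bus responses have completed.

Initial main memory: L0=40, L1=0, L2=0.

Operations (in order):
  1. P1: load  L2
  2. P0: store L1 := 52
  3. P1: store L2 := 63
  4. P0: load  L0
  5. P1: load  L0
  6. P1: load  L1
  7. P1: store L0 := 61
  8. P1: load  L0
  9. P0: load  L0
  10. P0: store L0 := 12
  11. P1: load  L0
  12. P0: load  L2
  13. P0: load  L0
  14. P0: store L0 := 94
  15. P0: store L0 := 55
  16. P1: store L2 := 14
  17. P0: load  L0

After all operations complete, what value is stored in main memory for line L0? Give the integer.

memory[L0] = 12

step 1: P1: load  L2  ⟶  IS  (L2)  txn=BusRd  M[L2]=0
step 2: P0: store L1 := 52  ⟶  MI  (L1)  txn=BusRdX  M[L1]=0
step 3: P1: store L2 := 63  ⟶  IM  (L2)  txn=BusRdX  M[L2]=0
step 4: P0: load  L0  ⟶  SI  (L0)  txn=BusRd  M[L0]=40
step 5: P1: load  L0  ⟶  SS  (L0)  txn=BusRd  M[L0]=40
step 6: P1: load  L1  ⟶  SS  (L1)  txn=BusRd+Flush  M[L1]=52
step 7: P1: store L0 := 61  ⟶  IM  (L0)  txn=BusRdX  M[L0]=40
step 8: P1: load  L0  ⟶  IM  (L0)  txn=∅  M[L0]=40
step 9: P0: load  L0  ⟶  SS  (L0)  txn=BusRd+Flush  M[L0]=61
step 10: P0: store L0 := 12  ⟶  MI  (L0)  txn=BusRdX  M[L0]=61
step 11: P1: load  L0  ⟶  SS  (L0)  txn=BusRd+Flush  M[L0]=12
step 12: P0: load  L2  ⟶  SS  (L2)  txn=BusRd+Flush  M[L2]=63
step 13: P0: load  L0  ⟶  SS  (L0)  txn=∅  M[L0]=12
step 14: P0: store L0 := 94  ⟶  MI  (L0)  txn=BusRdX  M[L0]=12
step 15: P0: store L0 := 55  ⟶  MI  (L0)  txn=∅  M[L0]=12
step 16: P1: store L2 := 14  ⟶  IM  (L2)  txn=BusRdX  M[L2]=63
step 17: P0: load  L0  ⟶  MI  (L0)  txn=∅  M[L0]=12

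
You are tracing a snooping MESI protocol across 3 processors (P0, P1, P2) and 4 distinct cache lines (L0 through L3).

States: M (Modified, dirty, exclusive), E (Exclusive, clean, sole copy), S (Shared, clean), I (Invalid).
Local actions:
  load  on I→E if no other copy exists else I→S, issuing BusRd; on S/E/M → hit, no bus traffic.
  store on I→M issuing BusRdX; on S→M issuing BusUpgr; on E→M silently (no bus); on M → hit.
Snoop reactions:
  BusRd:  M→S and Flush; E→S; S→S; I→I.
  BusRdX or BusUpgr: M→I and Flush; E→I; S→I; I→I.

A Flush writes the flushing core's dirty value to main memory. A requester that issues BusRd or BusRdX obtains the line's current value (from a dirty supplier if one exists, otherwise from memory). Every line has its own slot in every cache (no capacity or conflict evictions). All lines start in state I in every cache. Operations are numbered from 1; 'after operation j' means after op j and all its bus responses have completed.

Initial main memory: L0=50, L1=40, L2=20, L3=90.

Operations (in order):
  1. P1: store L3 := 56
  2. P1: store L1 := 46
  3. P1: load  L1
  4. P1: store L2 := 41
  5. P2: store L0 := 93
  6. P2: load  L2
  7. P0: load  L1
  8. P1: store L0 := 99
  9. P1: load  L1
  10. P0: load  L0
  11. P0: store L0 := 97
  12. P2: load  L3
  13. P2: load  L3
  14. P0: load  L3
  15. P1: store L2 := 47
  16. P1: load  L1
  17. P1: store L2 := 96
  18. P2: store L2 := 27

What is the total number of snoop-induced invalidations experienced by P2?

invalidations = 2

step 1: P1: store L3 := 56  ⟶  IMI  (L3)  txn=BusRdX  M[L3]=90
step 2: P1: store L1 := 46  ⟶  IMI  (L1)  txn=BusRdX  M[L1]=40
step 3: P1: load  L1  ⟶  IMI  (L1)  txn=∅  M[L1]=40
step 4: P1: store L2 := 41  ⟶  IMI  (L2)  txn=BusRdX  M[L2]=20
step 5: P2: store L0 := 93  ⟶  IIM  (L0)  txn=BusRdX  M[L0]=50
step 6: P2: load  L2  ⟶  ISS  (L2)  txn=BusRd+Flush  M[L2]=41
step 7: P0: load  L1  ⟶  SSI  (L1)  txn=BusRd+Flush  M[L1]=46
step 8: P1: store L0 := 99  ⟶  IMI  (L0)  txn=BusRdX+Flush  M[L0]=93
step 9: P1: load  L1  ⟶  SSI  (L1)  txn=∅  M[L1]=46
step 10: P0: load  L0  ⟶  SSI  (L0)  txn=BusRd+Flush  M[L0]=99
step 11: P0: store L0 := 97  ⟶  MII  (L0)  txn=BusUpgr  M[L0]=99
step 12: P2: load  L3  ⟶  ISS  (L3)  txn=BusRd+Flush  M[L3]=56
step 13: P2: load  L3  ⟶  ISS  (L3)  txn=∅  M[L3]=56
step 14: P0: load  L3  ⟶  SSS  (L3)  txn=BusRd  M[L3]=56
step 15: P1: store L2 := 47  ⟶  IMI  (L2)  txn=BusUpgr  M[L2]=41
step 16: P1: load  L1  ⟶  SSI  (L1)  txn=∅  M[L1]=46
step 17: P1: store L2 := 96  ⟶  IMI  (L2)  txn=∅  M[L2]=41
step 18: P2: store L2 := 27  ⟶  IIM  (L2)  txn=BusRdX+Flush  M[L2]=96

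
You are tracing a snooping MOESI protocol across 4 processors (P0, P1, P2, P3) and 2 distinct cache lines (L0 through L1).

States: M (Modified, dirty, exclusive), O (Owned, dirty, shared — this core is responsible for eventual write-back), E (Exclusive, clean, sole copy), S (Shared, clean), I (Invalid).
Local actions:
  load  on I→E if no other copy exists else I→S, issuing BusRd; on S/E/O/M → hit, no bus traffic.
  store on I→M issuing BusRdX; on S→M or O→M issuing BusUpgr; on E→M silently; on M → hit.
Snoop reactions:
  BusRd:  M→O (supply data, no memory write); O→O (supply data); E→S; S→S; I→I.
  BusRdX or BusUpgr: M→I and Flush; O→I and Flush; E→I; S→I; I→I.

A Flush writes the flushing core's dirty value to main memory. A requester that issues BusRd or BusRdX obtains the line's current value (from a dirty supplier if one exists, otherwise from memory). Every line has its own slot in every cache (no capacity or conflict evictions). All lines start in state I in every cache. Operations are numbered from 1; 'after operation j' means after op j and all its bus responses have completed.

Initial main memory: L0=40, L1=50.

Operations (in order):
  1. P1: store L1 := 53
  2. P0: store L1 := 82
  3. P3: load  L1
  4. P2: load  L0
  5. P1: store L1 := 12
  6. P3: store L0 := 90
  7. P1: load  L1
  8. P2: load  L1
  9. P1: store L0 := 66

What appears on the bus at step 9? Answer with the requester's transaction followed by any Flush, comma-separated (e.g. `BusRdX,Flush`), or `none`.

step 1: P1: store L1 := 53  ⟶  IMII  (L1)  txn=BusRdX  M[L1]=50
step 2: P0: store L1 := 82  ⟶  MIII  (L1)  txn=BusRdX+Flush  M[L1]=53
step 3: P3: load  L1  ⟶  OIIS  (L1)  txn=BusRd  M[L1]=53
step 4: P2: load  L0  ⟶  IIEI  (L0)  txn=BusRd  M[L0]=40
step 5: P1: store L1 := 12  ⟶  IMII  (L1)  txn=BusRdX+Flush  M[L1]=82
step 6: P3: store L0 := 90  ⟶  IIIM  (L0)  txn=BusRdX  M[L0]=40
step 7: P1: load  L1  ⟶  IMII  (L1)  txn=∅  M[L1]=82
step 8: P2: load  L1  ⟶  IOSI  (L1)  txn=BusRd  M[L1]=82
step 9: P1: store L0 := 66  ⟶  IMII  (L0)  txn=BusRdX+Flush  M[L0]=90

bus = BusRdX,Flush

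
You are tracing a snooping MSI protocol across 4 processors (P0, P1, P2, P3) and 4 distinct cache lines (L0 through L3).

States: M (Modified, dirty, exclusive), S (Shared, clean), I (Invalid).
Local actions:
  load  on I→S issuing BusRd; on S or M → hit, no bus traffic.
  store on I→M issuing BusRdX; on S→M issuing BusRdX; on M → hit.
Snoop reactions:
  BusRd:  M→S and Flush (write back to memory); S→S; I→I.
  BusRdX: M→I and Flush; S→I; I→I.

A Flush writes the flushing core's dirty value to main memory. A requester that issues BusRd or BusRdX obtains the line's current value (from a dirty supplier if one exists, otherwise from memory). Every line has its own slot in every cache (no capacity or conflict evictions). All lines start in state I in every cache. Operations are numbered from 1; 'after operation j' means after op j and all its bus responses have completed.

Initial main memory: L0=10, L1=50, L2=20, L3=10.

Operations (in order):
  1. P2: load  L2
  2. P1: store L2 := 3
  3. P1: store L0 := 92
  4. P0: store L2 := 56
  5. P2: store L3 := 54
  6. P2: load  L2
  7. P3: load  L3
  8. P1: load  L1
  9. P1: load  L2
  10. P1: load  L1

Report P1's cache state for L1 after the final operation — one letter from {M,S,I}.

state = S

step 1: P2: load  L2  ⟶  IISI  (L2)  txn=BusRd  M[L2]=20
step 2: P1: store L2 := 3  ⟶  IMII  (L2)  txn=BusRdX  M[L2]=20
step 3: P1: store L0 := 92  ⟶  IMII  (L0)  txn=BusRdX  M[L0]=10
step 4: P0: store L2 := 56  ⟶  MIII  (L2)  txn=BusRdX+Flush  M[L2]=3
step 5: P2: store L3 := 54  ⟶  IIMI  (L3)  txn=BusRdX  M[L3]=10
step 6: P2: load  L2  ⟶  SISI  (L2)  txn=BusRd+Flush  M[L2]=56
step 7: P3: load  L3  ⟶  IISS  (L3)  txn=BusRd+Flush  M[L3]=54
step 8: P1: load  L1  ⟶  ISII  (L1)  txn=BusRd  M[L1]=50
step 9: P1: load  L2  ⟶  SSSI  (L2)  txn=BusRd  M[L2]=56
step 10: P1: load  L1  ⟶  ISII  (L1)  txn=∅  M[L1]=50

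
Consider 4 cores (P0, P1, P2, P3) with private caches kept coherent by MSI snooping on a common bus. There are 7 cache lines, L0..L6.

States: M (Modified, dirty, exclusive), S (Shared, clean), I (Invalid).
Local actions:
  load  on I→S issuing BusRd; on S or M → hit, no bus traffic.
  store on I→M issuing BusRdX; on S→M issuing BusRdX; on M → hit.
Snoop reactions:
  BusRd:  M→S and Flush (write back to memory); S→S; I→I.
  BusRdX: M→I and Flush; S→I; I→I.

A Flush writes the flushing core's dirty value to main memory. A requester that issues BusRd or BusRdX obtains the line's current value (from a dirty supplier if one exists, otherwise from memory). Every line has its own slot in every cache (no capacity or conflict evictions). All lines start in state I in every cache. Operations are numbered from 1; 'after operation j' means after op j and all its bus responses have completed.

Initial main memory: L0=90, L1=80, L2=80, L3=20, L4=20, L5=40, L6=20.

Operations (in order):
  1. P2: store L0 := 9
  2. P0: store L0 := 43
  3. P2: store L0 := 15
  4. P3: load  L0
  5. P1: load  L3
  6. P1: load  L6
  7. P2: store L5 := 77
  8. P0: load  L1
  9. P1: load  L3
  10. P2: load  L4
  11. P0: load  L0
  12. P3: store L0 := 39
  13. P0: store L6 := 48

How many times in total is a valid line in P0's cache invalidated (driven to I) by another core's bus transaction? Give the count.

invalidations = 2

  op1 P2: store L0 := 9 → I/I/M/I on L0; bus BusRdX; mem=90
  op2 P0: store L0 := 43 → M/I/I/I on L0; bus BusRdX Flush; mem=9
  op3 P2: store L0 := 15 → I/I/M/I on L0; bus BusRdX Flush; mem=43
  op4 P3: load  L0 → I/I/S/S on L0; bus BusRd Flush; mem=15
  op5 P1: load  L3 → I/S/I/I on L3; bus BusRd; mem=20
  op6 P1: load  L6 → I/S/I/I on L6; bus BusRd; mem=20
  op7 P2: store L5 := 77 → I/I/M/I on L5; bus BusRdX; mem=40
  op8 P0: load  L1 → S/I/I/I on L1; bus BusRd; mem=80
  op9 P1: load  L3 → I/S/I/I on L3; bus (none); mem=20
  op10 P2: load  L4 → I/I/S/I on L4; bus BusRd; mem=20
  op11 P0: load  L0 → S/I/S/S on L0; bus BusRd; mem=15
  op12 P3: store L0 := 39 → I/I/I/M on L0; bus BusRdX; mem=15
  op13 P0: store L6 := 48 → M/I/I/I on L6; bus BusRdX; mem=20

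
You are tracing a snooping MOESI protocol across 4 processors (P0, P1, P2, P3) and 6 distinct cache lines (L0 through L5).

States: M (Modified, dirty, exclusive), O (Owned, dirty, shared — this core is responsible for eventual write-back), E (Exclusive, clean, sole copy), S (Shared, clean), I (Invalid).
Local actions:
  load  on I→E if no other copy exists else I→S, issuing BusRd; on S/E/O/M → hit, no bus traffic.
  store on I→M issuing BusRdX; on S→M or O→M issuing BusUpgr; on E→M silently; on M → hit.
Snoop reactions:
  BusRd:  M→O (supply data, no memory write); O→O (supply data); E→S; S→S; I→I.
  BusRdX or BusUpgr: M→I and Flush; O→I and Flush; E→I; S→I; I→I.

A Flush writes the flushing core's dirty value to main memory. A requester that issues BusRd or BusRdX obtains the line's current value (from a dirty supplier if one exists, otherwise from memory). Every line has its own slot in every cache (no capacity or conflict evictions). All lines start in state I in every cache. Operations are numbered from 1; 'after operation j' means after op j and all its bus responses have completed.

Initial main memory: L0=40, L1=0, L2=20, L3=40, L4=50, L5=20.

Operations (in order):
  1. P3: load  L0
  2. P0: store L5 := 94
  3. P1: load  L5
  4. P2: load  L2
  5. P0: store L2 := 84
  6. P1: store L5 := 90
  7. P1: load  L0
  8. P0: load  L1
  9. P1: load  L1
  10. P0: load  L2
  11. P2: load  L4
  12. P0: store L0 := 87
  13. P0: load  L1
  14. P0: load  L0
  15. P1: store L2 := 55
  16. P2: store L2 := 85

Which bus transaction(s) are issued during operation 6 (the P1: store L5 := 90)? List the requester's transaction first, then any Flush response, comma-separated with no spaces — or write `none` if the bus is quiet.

bus = BusUpgr,Flush

step 1: P3: load  L0  ⟶  IIIE  (L0)  txn=BusRd  M[L0]=40
step 2: P0: store L5 := 94  ⟶  MIII  (L5)  txn=BusRdX  M[L5]=20
step 3: P1: load  L5  ⟶  OSII  (L5)  txn=BusRd  M[L5]=20
step 4: P2: load  L2  ⟶  IIEI  (L2)  txn=BusRd  M[L2]=20
step 5: P0: store L2 := 84  ⟶  MIII  (L2)  txn=BusRdX  M[L2]=20
step 6: P1: store L5 := 90  ⟶  IMII  (L5)  txn=BusUpgr+Flush  M[L5]=94
step 7: P1: load  L0  ⟶  ISIS  (L0)  txn=BusRd  M[L0]=40
step 8: P0: load  L1  ⟶  EIII  (L1)  txn=BusRd  M[L1]=0
step 9: P1: load  L1  ⟶  SSII  (L1)  txn=BusRd  M[L1]=0
step 10: P0: load  L2  ⟶  MIII  (L2)  txn=∅  M[L2]=20
step 11: P2: load  L4  ⟶  IIEI  (L4)  txn=BusRd  M[L4]=50
step 12: P0: store L0 := 87  ⟶  MIII  (L0)  txn=BusRdX  M[L0]=40
step 13: P0: load  L1  ⟶  SSII  (L1)  txn=∅  M[L1]=0
step 14: P0: load  L0  ⟶  MIII  (L0)  txn=∅  M[L0]=40
step 15: P1: store L2 := 55  ⟶  IMII  (L2)  txn=BusRdX+Flush  M[L2]=84
step 16: P2: store L2 := 85  ⟶  IIMI  (L2)  txn=BusRdX+Flush  M[L2]=55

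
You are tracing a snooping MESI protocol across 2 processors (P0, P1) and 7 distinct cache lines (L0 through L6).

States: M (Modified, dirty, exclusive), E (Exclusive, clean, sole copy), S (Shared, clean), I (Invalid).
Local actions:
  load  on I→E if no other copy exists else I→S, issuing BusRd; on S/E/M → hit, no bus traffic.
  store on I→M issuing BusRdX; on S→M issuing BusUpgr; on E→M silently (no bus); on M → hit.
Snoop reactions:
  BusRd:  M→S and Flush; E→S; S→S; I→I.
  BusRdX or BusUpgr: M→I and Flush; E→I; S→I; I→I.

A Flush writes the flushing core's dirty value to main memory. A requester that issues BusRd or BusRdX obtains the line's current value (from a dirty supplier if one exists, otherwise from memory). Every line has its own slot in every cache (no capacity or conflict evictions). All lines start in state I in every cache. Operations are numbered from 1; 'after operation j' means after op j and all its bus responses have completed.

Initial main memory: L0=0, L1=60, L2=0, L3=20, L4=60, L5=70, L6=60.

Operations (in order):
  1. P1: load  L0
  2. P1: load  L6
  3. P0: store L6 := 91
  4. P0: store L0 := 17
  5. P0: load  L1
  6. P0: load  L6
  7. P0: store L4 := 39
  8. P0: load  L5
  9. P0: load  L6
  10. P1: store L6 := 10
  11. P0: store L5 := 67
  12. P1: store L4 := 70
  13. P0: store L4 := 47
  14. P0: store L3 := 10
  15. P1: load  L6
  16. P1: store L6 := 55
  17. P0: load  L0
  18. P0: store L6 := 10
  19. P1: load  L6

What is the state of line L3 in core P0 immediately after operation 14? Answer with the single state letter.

step 1: P1: load  L0  ⟶  IE  (L0)  txn=BusRd  M[L0]=0
step 2: P1: load  L6  ⟶  IE  (L6)  txn=BusRd  M[L6]=60
step 3: P0: store L6 := 91  ⟶  MI  (L6)  txn=BusRdX  M[L6]=60
step 4: P0: store L0 := 17  ⟶  MI  (L0)  txn=BusRdX  M[L0]=0
step 5: P0: load  L1  ⟶  EI  (L1)  txn=BusRd  M[L1]=60
step 6: P0: load  L6  ⟶  MI  (L6)  txn=∅  M[L6]=60
step 7: P0: store L4 := 39  ⟶  MI  (L4)  txn=BusRdX  M[L4]=60
step 8: P0: load  L5  ⟶  EI  (L5)  txn=BusRd  M[L5]=70
step 9: P0: load  L6  ⟶  MI  (L6)  txn=∅  M[L6]=60
step 10: P1: store L6 := 10  ⟶  IM  (L6)  txn=BusRdX+Flush  M[L6]=91
step 11: P0: store L5 := 67  ⟶  MI  (L5)  txn=∅  M[L5]=70
step 12: P1: store L4 := 70  ⟶  IM  (L4)  txn=BusRdX+Flush  M[L4]=39
step 13: P0: store L4 := 47  ⟶  MI  (L4)  txn=BusRdX+Flush  M[L4]=70
step 14: P0: store L3 := 10  ⟶  MI  (L3)  txn=BusRdX  M[L3]=20
step 15: P1: load  L6  ⟶  IM  (L6)  txn=∅  M[L6]=91
step 16: P1: store L6 := 55  ⟶  IM  (L6)  txn=∅  M[L6]=91
step 17: P0: load  L0  ⟶  MI  (L0)  txn=∅  M[L0]=0
step 18: P0: store L6 := 10  ⟶  MI  (L6)  txn=BusRdX+Flush  M[L6]=55
step 19: P1: load  L6  ⟶  SS  (L6)  txn=BusRd+Flush  M[L6]=10

state = M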